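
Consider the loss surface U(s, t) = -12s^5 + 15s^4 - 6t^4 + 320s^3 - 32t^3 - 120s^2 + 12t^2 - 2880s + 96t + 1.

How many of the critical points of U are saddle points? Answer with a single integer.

U separates as a function of s plus a function of t, so ∇U=0 decouples.
∂U/∂s = -60(s - 4)(s - 2)(s + 2)(s + 3) = 0 at s ∈ {-3, -2, 2, 4}; ∂U/∂t = -24(t - 1)(t + 1)(t + 4) = 0 at t ∈ {-4, -1, 1}.
The Hessian is diagonal: diag(U_ss, U_tt). Second derivatives: U_ss(-3)=2100, U_ss(-2)=-1440, U_ss(2)=2400, U_ss(4)=-5040; U_tt(-4)=-360, U_tt(-1)=144, U_tt(1)=-240.
Saddle points occur where the two diagonal entries have opposite signs: (-3, -4), (-3, 1), (-2, -1), (2, -4), (2, 1), (4, -1). Count: 6.

6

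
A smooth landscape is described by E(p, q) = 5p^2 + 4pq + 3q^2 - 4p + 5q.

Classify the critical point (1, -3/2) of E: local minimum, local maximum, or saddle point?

The Hessian of E is constant: H = [[10, 4], [4, 6]].
det(H) = 10·6 − 4² = 44.
det(H) > 0 and tr(H) = 16 > 0, so H is positive definite and the point is a local minimum.

local minimum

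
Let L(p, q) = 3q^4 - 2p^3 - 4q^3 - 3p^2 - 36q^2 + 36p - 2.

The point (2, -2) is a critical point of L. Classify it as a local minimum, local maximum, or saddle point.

saddle point

The mixed partial ∂²L/∂p∂q is 0, so the Hessian at any point is diag(L_pp, L_qq) = diag(-6(2p + 1), 12(3q^2 - 2q - 6)).
At (2, -2): H = diag(-30, 120).
The eigenvalues have opposite signs, so H is indefinite: a saddle point.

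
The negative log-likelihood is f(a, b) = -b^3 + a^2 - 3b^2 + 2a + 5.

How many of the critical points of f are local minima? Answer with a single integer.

f separates as a function of a plus a function of b, so ∇f=0 decouples.
∂f/∂a = 2(a + 1) = 0 at a ∈ {-1}; ∂f/∂b = -3b(b + 2) = 0 at b ∈ {-2, 0}.
The Hessian is diagonal: diag(f_aa, f_bb). Second derivatives: f_aa(-1)=2; f_bb(-2)=6, f_bb(0)=-6.
Local minima occur where both diagonal entries positive: (-1, -2). Count: 1.

1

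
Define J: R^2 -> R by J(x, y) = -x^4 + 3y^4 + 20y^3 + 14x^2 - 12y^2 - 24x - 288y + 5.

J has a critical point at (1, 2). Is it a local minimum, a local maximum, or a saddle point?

The mixed partial ∂²J/∂x∂y is 0, so the Hessian at any point is diag(J_xx, J_yy) = diag(4(-3x^2 + 7), 12(3y^2 + 10y - 2)).
At (1, 2): H = diag(16, 360).
Both eigenvalues are positive, so H is positive definite: a local minimum.

local minimum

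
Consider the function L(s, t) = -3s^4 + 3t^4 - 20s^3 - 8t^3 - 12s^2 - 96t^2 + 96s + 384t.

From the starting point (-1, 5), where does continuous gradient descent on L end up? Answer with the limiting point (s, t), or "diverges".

L is separable, so gradient descent decouples: s follows -∂L/∂s, t follows -∂L/∂t.
∂L/∂s = -12(s - 1)(s + 2)(s + 4); at s=-1 this is 72, so s decreases.
∂L/∂t = 12(t - 4)(t - 2)(t + 4); at t=5 this is 324, so t decreases.
s converges to its nearest critical value -2 (a local min of the s-part); t converges to 4. The iterate converges to (-2, 4).

(-2, 4)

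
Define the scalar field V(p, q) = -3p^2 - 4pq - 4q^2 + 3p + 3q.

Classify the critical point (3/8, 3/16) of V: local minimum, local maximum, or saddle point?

The Hessian of V is constant: H = [[-6, -4], [-4, -8]].
det(H) = (-6)·(-8) − (-4)² = 32.
det(H) > 0 and tr(H) = -14 < 0, so H is negative definite and the point is a local maximum.

local maximum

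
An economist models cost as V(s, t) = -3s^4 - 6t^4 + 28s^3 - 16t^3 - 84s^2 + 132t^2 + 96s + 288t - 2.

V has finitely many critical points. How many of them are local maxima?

V separates as a function of s plus a function of t, so ∇V=0 decouples.
∂V/∂s = -12(s - 4)(s - 2)(s - 1) = 0 at s ∈ {1, 2, 4}; ∂V/∂t = -24(t - 3)(t + 1)(t + 4) = 0 at t ∈ {-4, -1, 3}.
The Hessian is diagonal: diag(V_ss, V_tt). Second derivatives: V_ss(1)=-36, V_ss(2)=24, V_ss(4)=-72; V_tt(-4)=-504, V_tt(-1)=288, V_tt(3)=-672.
Local maxima occur where both diagonal entries negative: (1, -4), (1, 3), (4, -4), (4, 3). Count: 4.

4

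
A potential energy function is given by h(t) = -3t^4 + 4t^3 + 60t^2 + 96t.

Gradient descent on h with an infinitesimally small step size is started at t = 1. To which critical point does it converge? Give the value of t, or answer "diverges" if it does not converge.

-1

h'(t) = -12(t - 4)(t + 1)(t + 2), so h'(1) = 216.
Gradient descent moves in the -h' direction, i.e. t is decreasing.
The nearest critical point in that direction is t = -1, where h'' = 60 > 0 (a local minimum). The iterate converges there.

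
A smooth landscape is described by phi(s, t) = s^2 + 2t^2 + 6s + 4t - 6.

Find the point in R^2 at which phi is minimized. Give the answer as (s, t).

phi(s,t) separates as P(s) + Q(t) − 6, so its minimum is min P + min Q − 6.
P'(s) = 2s + 6 vanishes at s ∈ {-3}; Q'(t) = 4(t + 1) vanishes at t ∈ {-1}.
Local minima of P (where P''>0): P(-3)=-9. Local minima of Q: Q(-1)=-2.
So the global minimum of phi is P(-3) + Q(-1) − 6 = -9 − 2 − 6 = -17, attained at (-3, -1).

(-3, -1)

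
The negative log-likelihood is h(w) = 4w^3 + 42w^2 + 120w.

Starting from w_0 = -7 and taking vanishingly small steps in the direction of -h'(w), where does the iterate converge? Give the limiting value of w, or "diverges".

diverges

h'(w) = 12(w + 2)(w + 5), so h'(-7) = 120.
Gradient descent moves in the -h' direction, i.e. w is decreasing.
There is no critical point below w=-7, and h' keeps the same sign, so the iterate runs off to −∞.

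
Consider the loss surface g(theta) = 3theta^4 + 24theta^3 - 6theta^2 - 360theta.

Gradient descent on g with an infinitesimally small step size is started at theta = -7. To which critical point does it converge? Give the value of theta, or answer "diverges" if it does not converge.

-5

g'(theta) = 12(theta - 2)(theta + 3)(theta + 5), so g'(-7) = -864.
Gradient descent moves in the -g' direction, i.e. theta is increasing.
The nearest critical point in that direction is theta = -5, where g'' = 168 > 0 (a local minimum). The iterate converges there.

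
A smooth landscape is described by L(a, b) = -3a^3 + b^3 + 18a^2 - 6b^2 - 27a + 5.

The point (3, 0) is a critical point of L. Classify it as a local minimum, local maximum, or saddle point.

local maximum

The mixed partial ∂²L/∂a∂b is 0, so the Hessian at any point is diag(L_aa, L_bb) = diag(18(-a + 2), 6(b - 2)).
At (3, 0): H = diag(-18, -12).
Both eigenvalues are negative, so H is negative definite: a local maximum.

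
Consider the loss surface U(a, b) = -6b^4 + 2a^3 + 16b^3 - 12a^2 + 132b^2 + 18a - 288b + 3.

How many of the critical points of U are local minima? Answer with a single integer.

U separates as a function of a plus a function of b, so ∇U=0 decouples.
∂U/∂a = 6(a - 3)(a - 1) = 0 at a ∈ {1, 3}; ∂U/∂b = -24(b - 4)(b - 1)(b + 3) = 0 at b ∈ {-3, 1, 4}.
The Hessian is diagonal: diag(U_aa, U_bb). Second derivatives: U_aa(1)=-12, U_aa(3)=12; U_bb(-3)=-672, U_bb(1)=288, U_bb(4)=-504.
Local minima occur where both diagonal entries positive: (3, 1). Count: 1.

1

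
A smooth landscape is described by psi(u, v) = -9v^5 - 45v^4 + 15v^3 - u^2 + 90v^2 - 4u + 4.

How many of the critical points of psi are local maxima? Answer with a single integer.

2

psi separates as a function of u plus a function of v, so ∇psi=0 decouples.
∂psi/∂u = -2(u + 2) = 0 at u ∈ {-2}; ∂psi/∂v = -45v(v - 1)(v + 1)(v + 4) = 0 at v ∈ {-4, -1, 0, 1}.
The Hessian is diagonal: diag(psi_uu, psi_vv). Second derivatives: psi_uu(-2)=-2; psi_vv(-4)=2700, psi_vv(-1)=-270, psi_vv(0)=180, psi_vv(1)=-450.
Local maxima occur where both diagonal entries negative: (-2, -1), (-2, 1). Count: 2.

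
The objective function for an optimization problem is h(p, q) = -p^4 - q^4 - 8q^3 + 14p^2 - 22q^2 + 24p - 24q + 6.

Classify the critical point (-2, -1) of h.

local maximum

The mixed partial ∂²h/∂p∂q is 0, so the Hessian at any point is diag(h_pp, h_qq) = diag(4(-3p^2 + 7), -4(3q^2 + 12q + 11)).
At (-2, -1): H = diag(-20, -8).
Both eigenvalues are negative, so H is negative definite: a local maximum.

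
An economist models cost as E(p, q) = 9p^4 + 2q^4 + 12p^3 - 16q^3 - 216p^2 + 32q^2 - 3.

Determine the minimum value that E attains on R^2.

E(p,q) separates as A(p) + B(q) − 3, so its minimum is min A + min B − 3.
A'(p) = 36p(p - 3)(p + 4) vanishes at p ∈ {-4, 0, 3}; B'(q) = 8q(q - 4)(q - 2) vanishes at q ∈ {0, 2, 4}.
Local minima of A (where A''>0): A(-4)=-1920, A(3)=-891. Local minima of B: B(0)=0, B(4)=0.
So the global minimum of E is A(-4) + B(0) − 3 = -1920 + 0 − 3 = -1923, attained at (-4, 0).

-1923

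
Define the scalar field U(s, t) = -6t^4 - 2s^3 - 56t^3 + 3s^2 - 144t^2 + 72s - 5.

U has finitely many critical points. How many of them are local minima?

U separates as a function of s plus a function of t, so ∇U=0 decouples.
∂U/∂s = -6(s - 4)(s + 3) = 0 at s ∈ {-3, 4}; ∂U/∂t = -24t(t + 3)(t + 4) = 0 at t ∈ {-4, -3, 0}.
The Hessian is diagonal: diag(U_ss, U_tt). Second derivatives: U_ss(-3)=42, U_ss(4)=-42; U_tt(-4)=-96, U_tt(-3)=72, U_tt(0)=-288.
Local minima occur where both diagonal entries positive: (-3, -3). Count: 1.

1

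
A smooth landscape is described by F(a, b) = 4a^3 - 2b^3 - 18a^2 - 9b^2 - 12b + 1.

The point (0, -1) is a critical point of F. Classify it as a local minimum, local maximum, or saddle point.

local maximum

The mixed partial ∂²F/∂a∂b is 0, so the Hessian at any point is diag(F_aa, F_bb) = diag(12(2a - 3), -6(2b + 3)).
At (0, -1): H = diag(-36, -6).
Both eigenvalues are negative, so H is negative definite: a local maximum.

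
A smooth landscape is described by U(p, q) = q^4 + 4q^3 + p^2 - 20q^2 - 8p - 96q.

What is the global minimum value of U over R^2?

-295

U(p,q) separates as A(p) + B(q), so its minimum is min A + min B.
A'(p) = 2p - 8 vanishes at p ∈ {4}; B'(q) = 4(q - 3)(q + 2)(q + 4) vanishes at q ∈ {-4, -2, 3}.
Local minima of A (where A''>0): A(4)=-16. Local minima of B: B(-4)=64, B(3)=-279.
So the global minimum of U is A(4) + B(3) = -16 − 279 = -295, attained at (4, 3).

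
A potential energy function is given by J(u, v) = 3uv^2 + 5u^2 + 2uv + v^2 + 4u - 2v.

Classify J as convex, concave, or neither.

neither

The term 3uv^2 is cubic, so the Hessian is not constant.
∂²J/∂v² = 6u + 2, which takes both signs as u varies (negative for sufficiently negative u). A diagonal entry of the Hessian changing sign means the Hessian is neither positive- nor negative-semidefinite on all of R^2.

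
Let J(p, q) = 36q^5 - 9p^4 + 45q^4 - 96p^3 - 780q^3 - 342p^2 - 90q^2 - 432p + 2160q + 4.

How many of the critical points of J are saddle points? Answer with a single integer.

J separates as a function of p plus a function of q, so ∇J=0 decouples.
∂J/∂p = -36(p + 1)(p + 3)(p + 4) = 0 at p ∈ {-4, -3, -1}; ∂J/∂q = 180(q - 3)(q - 1)(q + 1)(q + 4) = 0 at q ∈ {-4, -1, 1, 3}.
The Hessian is diagonal: diag(J_pp, J_qq). Second derivatives: J_pp(-4)=-108, J_pp(-3)=72, J_pp(-1)=-216; J_qq(-4)=-18900, J_qq(-1)=4320, J_qq(1)=-3600, J_qq(3)=10080.
Saddle points occur where the two diagonal entries have opposite signs: (-4, -1), (-4, 3), (-3, -4), (-3, 1), (-1, -1), (-1, 3). Count: 6.

6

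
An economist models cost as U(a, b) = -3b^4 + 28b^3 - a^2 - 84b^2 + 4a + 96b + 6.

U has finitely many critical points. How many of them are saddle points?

1

U separates as a function of a plus a function of b, so ∇U=0 decouples.
∂U/∂a = -2(a - 2) = 0 at a ∈ {2}; ∂U/∂b = -12(b - 4)(b - 2)(b - 1) = 0 at b ∈ {1, 2, 4}.
The Hessian is diagonal: diag(U_aa, U_bb). Second derivatives: U_aa(2)=-2; U_bb(1)=-36, U_bb(2)=24, U_bb(4)=-72.
Saddle points occur where the two diagonal entries have opposite signs: (2, 2). Count: 1.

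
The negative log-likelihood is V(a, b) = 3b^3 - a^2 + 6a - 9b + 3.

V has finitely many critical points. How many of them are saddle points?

V separates as a function of a plus a function of b, so ∇V=0 decouples.
∂V/∂a = -2(a - 3) = 0 at a ∈ {3}; ∂V/∂b = 9(b - 1)(b + 1) = 0 at b ∈ {-1, 1}.
The Hessian is diagonal: diag(V_aa, V_bb). Second derivatives: V_aa(3)=-2; V_bb(-1)=-18, V_bb(1)=18.
Saddle points occur where the two diagonal entries have opposite signs: (3, 1). Count: 1.

1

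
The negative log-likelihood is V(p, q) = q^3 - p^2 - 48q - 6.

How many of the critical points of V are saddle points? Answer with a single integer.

1

V separates as a function of p plus a function of q, so ∇V=0 decouples.
∂V/∂p = -2p = 0 at p ∈ {0}; ∂V/∂q = 3(q - 4)(q + 4) = 0 at q ∈ {-4, 4}.
The Hessian is diagonal: diag(V_pp, V_qq). Second derivatives: V_pp(0)=-2; V_qq(-4)=-24, V_qq(4)=24.
Saddle points occur where the two diagonal entries have opposite signs: (0, 4). Count: 1.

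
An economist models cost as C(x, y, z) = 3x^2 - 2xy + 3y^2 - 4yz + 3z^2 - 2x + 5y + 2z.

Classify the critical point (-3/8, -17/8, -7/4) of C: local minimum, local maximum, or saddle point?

local minimum

The Hessian is constant: H = [[6, -2, 0], [-2, 6, -4], [0, -4, 6]].
Leading principal minors: Δ₁ = 6, Δ₂ = 32, Δ₃ = 96.
All leading minors are positive, so H is positive definite: a local minimum.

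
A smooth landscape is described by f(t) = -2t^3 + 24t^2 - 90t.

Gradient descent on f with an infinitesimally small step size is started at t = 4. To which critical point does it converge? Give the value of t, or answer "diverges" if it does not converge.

3

f'(t) = -6(t - 5)(t - 3), so f'(4) = 6.
Gradient descent moves in the -f' direction, i.e. t is decreasing.
The nearest critical point in that direction is t = 3, where f'' = 12 > 0 (a local minimum). The iterate converges there.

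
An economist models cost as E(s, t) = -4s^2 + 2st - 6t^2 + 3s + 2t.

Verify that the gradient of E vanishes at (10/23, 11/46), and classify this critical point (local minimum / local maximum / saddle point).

∇E = (-8s + 2t + 3, 2s - 12t + 2); substituting (10/23, 11/46) gives ∇E = (0, 0), so (10/23, 11/46) is indeed a critical point.
The Hessian of E is constant: H = [[-8, 2], [2, -12]].
det(H) = (-8)·(-12) − 2² = 92.
det(H) > 0 and tr(H) = -20 < 0, so H is negative definite and the point is a local maximum.

local maximum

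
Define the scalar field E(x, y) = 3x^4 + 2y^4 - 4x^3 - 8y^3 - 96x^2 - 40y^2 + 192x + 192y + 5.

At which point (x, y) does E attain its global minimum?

(-4, -3)

E(x,y) separates as P(x) + Q(y) + 5, so its minimum is min P + min Q + 5.
P'(x) = 12(x - 4)(x - 1)(x + 4) vanishes at x ∈ {-4, 1, 4}; Q'(y) = 8(y - 4)(y - 2)(y + 3) vanishes at y ∈ {-3, 2, 4}.
Local minima of P (where P''>0): P(-4)=-1280, P(4)=-256. Local minima of Q: Q(-3)=-558, Q(4)=128.
So the global minimum of E is P(-4) + Q(-3) + 5 = -1280 − 558 + 5 = -1833, attained at (-4, -3).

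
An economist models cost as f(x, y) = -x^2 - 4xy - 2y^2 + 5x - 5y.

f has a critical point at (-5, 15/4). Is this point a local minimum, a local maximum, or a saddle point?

The Hessian of f is constant: H = [[-2, -4], [-4, -4]].
det(H) = (-2)·(-4) − (-4)² = -8.
Since det(H) < 0, H is indefinite and the critical point is a saddle point.

saddle point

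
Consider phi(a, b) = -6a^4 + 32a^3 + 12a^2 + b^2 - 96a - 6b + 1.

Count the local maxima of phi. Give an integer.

phi separates as a function of a plus a function of b, so ∇phi=0 decouples.
∂phi/∂a = -24(a - 4)(a - 1)(a + 1) = 0 at a ∈ {-1, 1, 4}; ∂phi/∂b = 2(b - 3) = 0 at b ∈ {3}.
The Hessian is diagonal: diag(phi_aa, phi_bb). Second derivatives: phi_aa(-1)=-240, phi_aa(1)=144, phi_aa(4)=-360; phi_bb(3)=2.
Local maxima occur where both diagonal entries negative: none. Count: 0.

0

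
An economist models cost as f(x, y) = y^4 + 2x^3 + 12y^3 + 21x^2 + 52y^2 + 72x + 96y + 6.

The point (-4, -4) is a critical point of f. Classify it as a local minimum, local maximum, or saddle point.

saddle point

The mixed partial ∂²f/∂x∂y is 0, so the Hessian at any point is diag(f_xx, f_yy) = diag(6(2x + 7), 4(3y^2 + 18y + 26)).
At (-4, -4): H = diag(-6, 8).
The eigenvalues have opposite signs, so H is indefinite: a saddle point.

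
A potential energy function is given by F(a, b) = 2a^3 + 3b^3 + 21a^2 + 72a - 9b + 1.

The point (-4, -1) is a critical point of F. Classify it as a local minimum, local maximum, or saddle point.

The mixed partial ∂²F/∂a∂b is 0, so the Hessian at any point is diag(F_aa, F_bb) = diag(6(2a + 7), 18b).
At (-4, -1): H = diag(-6, -18).
Both eigenvalues are negative, so H is negative definite: a local maximum.

local maximum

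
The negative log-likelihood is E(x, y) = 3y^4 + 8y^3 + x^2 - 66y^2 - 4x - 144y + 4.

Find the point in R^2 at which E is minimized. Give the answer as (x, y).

(2, 3)

E(x,y) separates as P(x) + Q(y) + 4, so its minimum is min P + min Q + 4.
P'(x) = 2x - 4 vanishes at x ∈ {2}; Q'(y) = 12(y - 3)(y + 1)(y + 4) vanishes at y ∈ {-4, -1, 3}.
Local minima of P (where P''>0): P(2)=-4. Local minima of Q: Q(-4)=-224, Q(3)=-567.
So the global minimum of E is P(2) + Q(3) + 4 = -4 − 567 + 4 = -567, attained at (2, 3).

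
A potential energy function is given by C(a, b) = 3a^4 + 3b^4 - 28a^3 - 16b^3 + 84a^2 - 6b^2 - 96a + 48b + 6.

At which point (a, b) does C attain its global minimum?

(4, 4)

C(a,b) separates as P(a) + Q(b) + 6, so its minimum is min P + min Q + 6.
P'(a) = 12(a - 4)(a - 2)(a - 1) vanishes at a ∈ {1, 2, 4}; Q'(b) = 12(b - 4)(b - 1)(b + 1) vanishes at b ∈ {-1, 1, 4}.
Local minima of P (where P''>0): P(1)=-37, P(4)=-64. Local minima of Q: Q(-1)=-35, Q(4)=-160.
So the global minimum of C is P(4) + Q(4) + 6 = -64 − 160 + 6 = -218, attained at (4, 4).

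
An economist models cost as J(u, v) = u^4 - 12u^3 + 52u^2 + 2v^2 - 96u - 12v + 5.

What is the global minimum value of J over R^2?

J(u,v) separates as P(u) + Q(v) + 5, so its minimum is min P + min Q + 5.
P'(u) = 4(u - 4)(u - 3)(u - 2) vanishes at u ∈ {2, 3, 4}; Q'(v) = 4v - 12 vanishes at v ∈ {3}.
Local minima of P (where P''>0): P(2)=-64, P(4)=-64. Local minima of Q: Q(3)=-18.
So the global minimum of J is P(2) + Q(3) + 5 = -64 − 18 + 5 = -77, attained at (2, 3).

-77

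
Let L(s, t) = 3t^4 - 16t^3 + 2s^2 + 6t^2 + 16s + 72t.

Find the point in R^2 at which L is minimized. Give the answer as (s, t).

(-4, -1)

L(s,t) separates as P(s) + Q(t), so its minimum is min P + min Q.
P'(s) = 4s + 16 vanishes at s ∈ {-4}; Q'(t) = 12(t - 3)(t - 2)(t + 1) vanishes at t ∈ {-1, 2, 3}.
Local minima of P (where P''>0): P(-4)=-32. Local minima of Q: Q(-1)=-47, Q(3)=81.
So the global minimum of L is P(-4) + Q(-1) = -32 − 47 = -79, attained at (-4, -1).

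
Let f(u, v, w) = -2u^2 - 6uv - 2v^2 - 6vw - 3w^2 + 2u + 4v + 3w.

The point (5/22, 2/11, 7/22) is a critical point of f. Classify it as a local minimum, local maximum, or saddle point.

The Hessian is constant: H = [[-4, -6, 0], [-6, -4, -6], [0, -6, -6]].
Leading principal minors: Δ₁ = -4, Δ₂ = -20, Δ₃ = 264.
The minors fit neither the all-positive nor the alternating-sign pattern, so H is indefinite: a saddle point.

saddle point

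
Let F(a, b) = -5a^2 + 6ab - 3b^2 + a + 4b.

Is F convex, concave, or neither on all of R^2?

F is quadratic, so its Hessian is the constant matrix H = [[-10, 6], [6, -6]].
det(H) = 24, tr(H) = -16.
det(H) > 0 and tr(H) < 0, so H is negative definite everywhere: concave.

concave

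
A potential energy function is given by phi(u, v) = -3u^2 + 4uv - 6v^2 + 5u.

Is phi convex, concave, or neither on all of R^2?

phi is quadratic, so its Hessian is the constant matrix H = [[-6, 4], [4, -12]].
det(H) = 56, tr(H) = -18.
det(H) > 0 and tr(H) < 0, so H is negative definite everywhere: concave.

concave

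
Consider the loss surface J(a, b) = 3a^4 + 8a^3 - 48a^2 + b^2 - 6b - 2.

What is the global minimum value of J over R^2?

-523

J(a,b) separates as P(a) + Q(b) − 2, so its minimum is min P + min Q − 2.
P'(a) = 12a(a - 2)(a + 4) vanishes at a ∈ {-4, 0, 2}; Q'(b) = 2b - 6 vanishes at b ∈ {3}.
Local minima of P (where P''>0): P(-4)=-512, P(2)=-80. Local minima of Q: Q(3)=-9.
So the global minimum of J is P(-4) + Q(3) − 2 = -512 − 9 − 2 = -523, attained at (-4, 3).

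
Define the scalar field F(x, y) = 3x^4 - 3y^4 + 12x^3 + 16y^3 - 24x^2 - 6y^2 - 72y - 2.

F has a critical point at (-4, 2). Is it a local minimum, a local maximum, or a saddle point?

local minimum

The mixed partial ∂²F/∂x∂y is 0, so the Hessian at any point is diag(F_xx, F_yy) = diag(12(3x^2 + 6x - 4), 12(-3y^2 + 8y - 1)).
At (-4, 2): H = diag(240, 36).
Both eigenvalues are positive, so H is positive definite: a local minimum.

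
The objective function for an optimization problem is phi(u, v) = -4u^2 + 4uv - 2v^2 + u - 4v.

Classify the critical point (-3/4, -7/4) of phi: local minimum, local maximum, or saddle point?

The Hessian of phi is constant: H = [[-8, 4], [4, -4]].
det(H) = (-8)·(-4) − 4² = 16.
det(H) > 0 and tr(H) = -12 < 0, so H is negative definite and the point is a local maximum.

local maximum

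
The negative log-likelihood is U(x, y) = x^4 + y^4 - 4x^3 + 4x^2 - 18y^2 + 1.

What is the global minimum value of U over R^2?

U(x,y) separates as P(x) + Q(y) + 1, so its minimum is min P + min Q + 1.
P'(x) = 4x(x - 2)(x - 1) vanishes at x ∈ {0, 1, 2}; Q'(y) = 4y(y - 3)(y + 3) vanishes at y ∈ {-3, 0, 3}.
Local minima of P (where P''>0): P(0)=0, P(2)=0. Local minima of Q: Q(-3)=-81, Q(3)=-81.
So the global minimum of U is P(0) + Q(-3) + 1 = 0 − 81 + 1 = -80, attained at (0, -3).

-80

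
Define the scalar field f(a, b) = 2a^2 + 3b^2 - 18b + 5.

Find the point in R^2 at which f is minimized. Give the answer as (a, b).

(0, 3)

f(a,b) separates as P(a) + Q(b) + 5, so its minimum is min P + min Q + 5.
P'(a) = 4a vanishes at a ∈ {0}; Q'(b) = 6b - 18 vanishes at b ∈ {3}.
Local minima of P (where P''>0): P(0)=0. Local minima of Q: Q(3)=-27.
So the global minimum of f is P(0) + Q(3) + 5 = 0 − 27 + 5 = -22, attained at (0, 3).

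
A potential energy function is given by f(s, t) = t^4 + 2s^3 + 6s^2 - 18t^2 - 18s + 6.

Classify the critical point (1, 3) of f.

local minimum

The mixed partial ∂²f/∂s∂t is 0, so the Hessian at any point is diag(f_ss, f_tt) = diag(12(s + 1), 12(t^2 - 3)).
At (1, 3): H = diag(24, 72).
Both eigenvalues are positive, so H is positive definite: a local minimum.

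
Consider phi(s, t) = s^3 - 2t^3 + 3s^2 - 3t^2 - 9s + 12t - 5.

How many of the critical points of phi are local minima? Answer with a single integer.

1

phi separates as a function of s plus a function of t, so ∇phi=0 decouples.
∂phi/∂s = 3(s - 1)(s + 3) = 0 at s ∈ {-3, 1}; ∂phi/∂t = -6(t - 1)(t + 2) = 0 at t ∈ {-2, 1}.
The Hessian is diagonal: diag(phi_ss, phi_tt). Second derivatives: phi_ss(-3)=-12, phi_ss(1)=12; phi_tt(-2)=18, phi_tt(1)=-18.
Local minima occur where both diagonal entries positive: (1, -2). Count: 1.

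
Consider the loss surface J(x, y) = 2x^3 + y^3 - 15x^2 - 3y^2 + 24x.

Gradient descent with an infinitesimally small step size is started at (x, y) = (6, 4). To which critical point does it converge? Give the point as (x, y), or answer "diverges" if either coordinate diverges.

(4, 2)

J is separable, so gradient descent decouples: x follows -∂J/∂x, y follows -∂J/∂y.
∂J/∂x = 6(x - 4)(x - 1); at x=6 this is 60, so x decreases.
∂J/∂y = 3y(y - 2); at y=4 this is 24, so y decreases.
x converges to its nearest critical value 4 (a local min of the x-part); y converges to 2. The iterate converges to (4, 2).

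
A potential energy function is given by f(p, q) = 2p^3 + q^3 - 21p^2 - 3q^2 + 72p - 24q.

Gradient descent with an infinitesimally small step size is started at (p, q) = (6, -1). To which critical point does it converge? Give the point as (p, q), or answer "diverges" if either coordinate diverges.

(4, 4)

f is separable, so gradient descent decouples: p follows -∂f/∂p, q follows -∂f/∂q.
∂f/∂p = 6(p - 4)(p - 3); at p=6 this is 36, so p decreases.
∂f/∂q = 3(q - 4)(q + 2); at q=-1 this is -15, so q increases.
p converges to its nearest critical value 4 (a local min of the p-part); q converges to 4. The iterate converges to (4, 4).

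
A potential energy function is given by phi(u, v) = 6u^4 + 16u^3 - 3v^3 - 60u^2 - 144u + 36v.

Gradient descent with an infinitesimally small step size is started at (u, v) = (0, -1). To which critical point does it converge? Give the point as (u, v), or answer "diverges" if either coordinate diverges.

phi is separable, so gradient descent decouples: u follows -∂phi/∂u, v follows -∂phi/∂v.
∂phi/∂u = 24(u - 2)(u + 1)(u + 3); at u=0 this is -144, so u increases.
∂phi/∂v = -9(v - 2)(v + 2); at v=-1 this is 27, so v decreases.
u converges to its nearest critical value 2 (a local min of the u-part); v converges to -2. The iterate converges to (2, -2).

(2, -2)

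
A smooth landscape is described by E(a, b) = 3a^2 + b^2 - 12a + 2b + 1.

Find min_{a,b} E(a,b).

E(a,b) separates as P(a) + Q(b) + 1, so its minimum is min P + min Q + 1.
P'(a) = 6a - 12 vanishes at a ∈ {2}; Q'(b) = 2b + 2 vanishes at b ∈ {-1}.
Local minima of P (where P''>0): P(2)=-12. Local minima of Q: Q(-1)=-1.
So the global minimum of E is P(2) + Q(-1) + 1 = -12 − 1 + 1 = -12, attained at (2, -1).

-12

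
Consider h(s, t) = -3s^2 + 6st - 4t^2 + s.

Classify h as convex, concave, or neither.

h is quadratic, so its Hessian is the constant matrix H = [[-6, 6], [6, -8]].
det(H) = 12, tr(H) = -14.
det(H) > 0 and tr(H) < 0, so H is negative definite everywhere: concave.

concave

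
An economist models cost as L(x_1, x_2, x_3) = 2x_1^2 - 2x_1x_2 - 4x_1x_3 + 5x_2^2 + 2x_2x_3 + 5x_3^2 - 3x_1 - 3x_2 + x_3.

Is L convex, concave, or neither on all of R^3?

convex

L is quadratic, so its Hessian is the constant matrix H = [[4, -2, -4], [-2, 10, 2], [-4, 2, 10]].
Leading principal minors: 4, 36, 216.
All positive ⇒ H ≻ 0 ⇒ convex.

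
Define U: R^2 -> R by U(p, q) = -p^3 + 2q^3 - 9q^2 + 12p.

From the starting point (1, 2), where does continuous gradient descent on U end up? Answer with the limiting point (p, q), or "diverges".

(-2, 3)

U is separable, so gradient descent decouples: p follows -∂U/∂p, q follows -∂U/∂q.
∂U/∂p = -3(p - 2)(p + 2); at p=1 this is 9, so p decreases.
∂U/∂q = 6q(q - 3); at q=2 this is -12, so q increases.
p converges to its nearest critical value -2 (a local min of the p-part); q converges to 3. The iterate converges to (-2, 3).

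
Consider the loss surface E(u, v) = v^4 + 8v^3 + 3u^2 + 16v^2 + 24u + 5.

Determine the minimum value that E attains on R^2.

E(u,v) separates as P(u) + Q(v) + 5, so its minimum is min P + min Q + 5.
P'(u) = 6u + 24 vanishes at u ∈ {-4}; Q'(v) = 4v(v + 2)(v + 4) vanishes at v ∈ {-4, -2, 0}.
Local minima of P (where P''>0): P(-4)=-48. Local minima of Q: Q(-4)=0, Q(0)=0.
So the global minimum of E is P(-4) + Q(-4) + 5 = -48 + 0 + 5 = -43, attained at (-4, -4).

-43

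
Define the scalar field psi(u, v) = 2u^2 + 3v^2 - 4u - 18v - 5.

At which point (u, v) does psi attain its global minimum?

(1, 3)

psi(u,v) separates as P(u) + Q(v) − 5, so its minimum is min P + min Q − 5.
P'(u) = 4u - 4 vanishes at u ∈ {1}; Q'(v) = 6v - 18 vanishes at v ∈ {3}.
Local minima of P (where P''>0): P(1)=-2. Local minima of Q: Q(3)=-27.
So the global minimum of psi is P(1) + Q(3) − 5 = -2 − 27 − 5 = -34, attained at (1, 3).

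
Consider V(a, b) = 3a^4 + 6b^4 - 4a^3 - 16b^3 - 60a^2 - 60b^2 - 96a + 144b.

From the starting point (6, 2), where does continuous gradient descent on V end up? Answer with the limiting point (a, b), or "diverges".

(4, 3)

V is separable, so gradient descent decouples: a follows -∂V/∂a, b follows -∂V/∂b.
∂V/∂a = 12(a - 4)(a + 1)(a + 2); at a=6 this is 1344, so a decreases.
∂V/∂b = 24(b - 3)(b - 1)(b + 2); at b=2 this is -96, so b increases.
a converges to its nearest critical value 4 (a local min of the a-part); b converges to 3. The iterate converges to (4, 3).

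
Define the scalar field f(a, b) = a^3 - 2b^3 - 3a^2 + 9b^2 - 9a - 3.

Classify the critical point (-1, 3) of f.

The mixed partial ∂²f/∂a∂b is 0, so the Hessian at any point is diag(f_aa, f_bb) = diag(6(a - 1), 6(-2b + 3)).
At (-1, 3): H = diag(-12, -18).
Both eigenvalues are negative, so H is negative definite: a local maximum.

local maximum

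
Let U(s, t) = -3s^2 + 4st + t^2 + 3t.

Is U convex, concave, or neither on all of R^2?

U is quadratic, so its Hessian is the constant matrix H = [[-6, 4], [4, 2]].
det(H) = -28, tr(H) = -4.
det(H) < 0, so H is indefinite: neither convex nor concave.

neither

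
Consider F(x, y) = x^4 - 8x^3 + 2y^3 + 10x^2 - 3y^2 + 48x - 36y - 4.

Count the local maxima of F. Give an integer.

F separates as a function of x plus a function of y, so ∇F=0 decouples.
∂F/∂x = 4(x - 4)(x - 3)(x + 1) = 0 at x ∈ {-1, 3, 4}; ∂F/∂y = 6(y - 3)(y + 2) = 0 at y ∈ {-2, 3}.
The Hessian is diagonal: diag(F_xx, F_yy). Second derivatives: F_xx(-1)=80, F_xx(3)=-16, F_xx(4)=20; F_yy(-2)=-30, F_yy(3)=30.
Local maxima occur where both diagonal entries negative: (3, -2). Count: 1.

1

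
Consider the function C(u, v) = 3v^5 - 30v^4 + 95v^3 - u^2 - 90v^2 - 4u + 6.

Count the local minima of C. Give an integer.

C separates as a function of u plus a function of v, so ∇C=0 decouples.
∂C/∂u = -2(u + 2) = 0 at u ∈ {-2}; ∂C/∂v = 15v(v - 4)(v - 3)(v - 1) = 0 at v ∈ {0, 1, 3, 4}.
The Hessian is diagonal: diag(C_uu, C_vv). Second derivatives: C_uu(-2)=-2; C_vv(0)=-180, C_vv(1)=90, C_vv(3)=-90, C_vv(4)=180.
Local minima occur where both diagonal entries positive: none. Count: 0.

0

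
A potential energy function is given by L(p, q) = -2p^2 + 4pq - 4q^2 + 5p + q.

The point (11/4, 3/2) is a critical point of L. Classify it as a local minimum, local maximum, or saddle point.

local maximum

The Hessian of L is constant: H = [[-4, 4], [4, -8]].
det(H) = (-4)·(-8) − 4² = 16.
det(H) > 0 and tr(H) = -12 < 0, so H is negative definite and the point is a local maximum.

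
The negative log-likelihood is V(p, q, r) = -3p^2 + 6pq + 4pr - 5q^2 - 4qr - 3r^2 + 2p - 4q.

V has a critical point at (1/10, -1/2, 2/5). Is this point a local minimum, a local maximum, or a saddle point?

The Hessian is constant: H = [[-6, 6, 4], [6, -10, -4], [4, -4, -6]].
Leading principal minors: Δ₁ = -6, Δ₂ = 24, Δ₃ = -80.
The minors alternate sign starting negative (−, +, −), so H is negative definite: a local maximum.

local maximum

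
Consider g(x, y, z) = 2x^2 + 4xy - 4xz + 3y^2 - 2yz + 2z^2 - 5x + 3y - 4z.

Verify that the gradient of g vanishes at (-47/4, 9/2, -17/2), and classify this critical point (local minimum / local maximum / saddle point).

∇g = (4x + 4y - 4z - 5, 4x + 6y - 2z + 3, -4x - 2y + 4z - 4); substituting (-47/4, 9/2, -17/2) gives ∇g = (0, 0, 0), so (-47/4, 9/2, -17/2) is indeed a critical point.
The Hessian is constant: H = [[4, 4, -4], [4, 6, -2], [-4, -2, 4]].
Leading principal minors: Δ₁ = 4, Δ₂ = 8, Δ₃ = -16.
The minors fit neither the all-positive nor the alternating-sign pattern, so H is indefinite: a saddle point.

saddle point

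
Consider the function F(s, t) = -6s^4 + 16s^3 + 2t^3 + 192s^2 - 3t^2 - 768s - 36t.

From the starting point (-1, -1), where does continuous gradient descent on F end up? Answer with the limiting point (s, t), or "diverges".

F is separable, so gradient descent decouples: s follows -∂F/∂s, t follows -∂F/∂t.
∂F/∂s = -24(s - 4)(s - 2)(s + 4); at s=-1 this is -1080, so s increases.
∂F/∂t = 6(t - 3)(t + 2); at t=-1 this is -24, so t increases.
s converges to its nearest critical value 2 (a local min of the s-part); t converges to 3. The iterate converges to (2, 3).

(2, 3)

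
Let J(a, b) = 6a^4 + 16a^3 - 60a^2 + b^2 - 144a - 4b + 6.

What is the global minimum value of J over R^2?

-302

J(a,b) separates as P(a) + Q(b) + 6, so its minimum is min P + min Q + 6.
P'(a) = 24(a - 2)(a + 1)(a + 3) vanishes at a ∈ {-3, -1, 2}; Q'(b) = 2b - 4 vanishes at b ∈ {2}.
Local minima of P (where P''>0): P(-3)=-54, P(2)=-304. Local minima of Q: Q(2)=-4.
So the global minimum of J is P(2) + Q(2) + 6 = -304 − 4 + 6 = -302, attained at (2, 2).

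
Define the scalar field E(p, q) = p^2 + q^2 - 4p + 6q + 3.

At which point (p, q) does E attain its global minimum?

E(p,q) separates as A(p) + B(q) + 3, so its minimum is min A + min B + 3.
A'(p) = 2p - 4 vanishes at p ∈ {2}; B'(q) = 2q + 6 vanishes at q ∈ {-3}.
Local minima of A (where A''>0): A(2)=-4. Local minima of B: B(-3)=-9.
So the global minimum of E is A(2) + B(-3) + 3 = -4 − 9 + 3 = -10, attained at (2, -3).

(2, -3)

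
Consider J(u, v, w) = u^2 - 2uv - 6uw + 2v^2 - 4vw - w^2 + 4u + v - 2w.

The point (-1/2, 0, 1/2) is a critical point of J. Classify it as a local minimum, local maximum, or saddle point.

saddle point

The Hessian is constant: H = [[2, -2, -6], [-2, 4, -4], [-6, -4, -2]].
Leading principal minors: Δ₁ = 2, Δ₂ = 4, Δ₃ = -280.
The minors fit neither the all-positive nor the alternating-sign pattern, so H is indefinite: a saddle point.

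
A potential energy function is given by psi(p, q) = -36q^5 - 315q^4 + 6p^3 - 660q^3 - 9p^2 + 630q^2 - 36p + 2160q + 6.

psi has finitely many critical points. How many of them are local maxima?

2

psi separates as a function of p plus a function of q, so ∇psi=0 decouples.
∂psi/∂p = 18(p - 2)(p + 1) = 0 at p ∈ {-1, 2}; ∂psi/∂q = -180(q - 1)(q + 1)(q + 3)(q + 4) = 0 at q ∈ {-4, -3, -1, 1}.
The Hessian is diagonal: diag(psi_pp, psi_qq). Second derivatives: psi_pp(-1)=-54, psi_pp(2)=54; psi_qq(-4)=2700, psi_qq(-3)=-1440, psi_qq(-1)=2160, psi_qq(1)=-7200.
Local maxima occur where both diagonal entries negative: (-1, -3), (-1, 1). Count: 2.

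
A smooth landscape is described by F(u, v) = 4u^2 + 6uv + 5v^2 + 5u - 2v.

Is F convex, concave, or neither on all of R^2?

convex

F is quadratic, so its Hessian is the constant matrix H = [[8, 6], [6, 10]].
det(H) = 44, tr(H) = 18.
det(H) > 0 and tr(H) > 0, so H is positive definite everywhere: convex.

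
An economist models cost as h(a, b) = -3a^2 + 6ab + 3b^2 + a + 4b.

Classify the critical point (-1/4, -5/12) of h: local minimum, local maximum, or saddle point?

The Hessian of h is constant: H = [[-6, 6], [6, 6]].
det(H) = (-6)·6 − 6² = -72.
Since det(H) < 0, H is indefinite and the critical point is a saddle point.

saddle point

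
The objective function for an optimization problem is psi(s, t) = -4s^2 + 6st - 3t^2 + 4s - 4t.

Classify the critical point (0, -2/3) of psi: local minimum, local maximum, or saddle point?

local maximum

The Hessian of psi is constant: H = [[-8, 6], [6, -6]].
det(H) = (-8)·(-6) − 6² = 12.
det(H) > 0 and tr(H) = -14 < 0, so H is negative definite and the point is a local maximum.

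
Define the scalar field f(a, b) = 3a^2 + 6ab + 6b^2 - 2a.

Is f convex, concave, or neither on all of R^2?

convex

f is quadratic, so its Hessian is the constant matrix H = [[6, 6], [6, 12]].
det(H) = 36, tr(H) = 18.
det(H) > 0 and tr(H) > 0, so H is positive definite everywhere: convex.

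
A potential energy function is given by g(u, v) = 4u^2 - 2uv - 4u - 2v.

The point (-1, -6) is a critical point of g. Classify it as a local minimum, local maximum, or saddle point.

The Hessian of g is constant: H = [[8, -2], [-2, 0]].
det(H) = 8·0 − (-2)² = -4.
Since det(H) < 0, H is indefinite and the critical point is a saddle point.

saddle point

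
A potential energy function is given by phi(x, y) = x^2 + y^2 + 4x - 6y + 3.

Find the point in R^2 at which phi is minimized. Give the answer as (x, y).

phi(x,y) separates as P(x) + Q(y) + 3, so its minimum is min P + min Q + 3.
P'(x) = 2x + 4 vanishes at x ∈ {-2}; Q'(y) = 2y - 6 vanishes at y ∈ {3}.
Local minima of P (where P''>0): P(-2)=-4. Local minima of Q: Q(3)=-9.
So the global minimum of phi is P(-2) + Q(3) + 3 = -4 − 9 + 3 = -10, attained at (-2, 3).

(-2, 3)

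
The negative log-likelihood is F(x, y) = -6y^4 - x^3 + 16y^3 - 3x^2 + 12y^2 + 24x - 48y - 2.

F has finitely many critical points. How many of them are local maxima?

2

F separates as a function of x plus a function of y, so ∇F=0 decouples.
∂F/∂x = -3(x - 2)(x + 4) = 0 at x ∈ {-4, 2}; ∂F/∂y = -24(y - 2)(y - 1)(y + 1) = 0 at y ∈ {-1, 1, 2}.
The Hessian is diagonal: diag(F_xx, F_yy). Second derivatives: F_xx(-4)=18, F_xx(2)=-18; F_yy(-1)=-144, F_yy(1)=48, F_yy(2)=-72.
Local maxima occur where both diagonal entries negative: (2, -1), (2, 2). Count: 2.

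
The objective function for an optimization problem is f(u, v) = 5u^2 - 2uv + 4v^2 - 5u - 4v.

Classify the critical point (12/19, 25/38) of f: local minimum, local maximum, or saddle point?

The Hessian of f is constant: H = [[10, -2], [-2, 8]].
det(H) = 10·8 − (-2)² = 76.
det(H) > 0 and tr(H) = 18 > 0, so H is positive definite and the point is a local minimum.

local minimum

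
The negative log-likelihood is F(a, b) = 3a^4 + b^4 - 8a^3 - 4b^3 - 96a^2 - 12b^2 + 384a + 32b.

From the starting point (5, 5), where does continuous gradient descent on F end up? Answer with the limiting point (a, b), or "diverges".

F is separable, so gradient descent decouples: a follows -∂F/∂a, b follows -∂F/∂b.
∂F/∂a = 12(a - 4)(a - 2)(a + 4); at a=5 this is 324, so a decreases.
∂F/∂b = 4(b - 4)(b - 1)(b + 2); at b=5 this is 112, so b decreases.
a converges to its nearest critical value 4 (a local min of the a-part); b converges to 4. The iterate converges to (4, 4).

(4, 4)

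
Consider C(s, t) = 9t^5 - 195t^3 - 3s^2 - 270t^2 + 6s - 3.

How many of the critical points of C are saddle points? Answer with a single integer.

C separates as a function of s plus a function of t, so ∇C=0 decouples.
∂C/∂s = -6(s - 1) = 0 at s ∈ {1}; ∂C/∂t = 45t(t - 4)(t + 1)(t + 3) = 0 at t ∈ {-3, -1, 0, 4}.
The Hessian is diagonal: diag(C_ss, C_tt). Second derivatives: C_ss(1)=-6; C_tt(-3)=-1890, C_tt(-1)=450, C_tt(0)=-540, C_tt(4)=6300.
Saddle points occur where the two diagonal entries have opposite signs: (1, -1), (1, 4). Count: 2.

2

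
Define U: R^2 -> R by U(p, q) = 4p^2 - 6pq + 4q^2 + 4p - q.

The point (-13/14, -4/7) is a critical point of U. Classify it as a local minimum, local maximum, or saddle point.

The Hessian of U is constant: H = [[8, -6], [-6, 8]].
det(H) = 8·8 − (-6)² = 28.
det(H) > 0 and tr(H) = 16 > 0, so H is positive definite and the point is a local minimum.

local minimum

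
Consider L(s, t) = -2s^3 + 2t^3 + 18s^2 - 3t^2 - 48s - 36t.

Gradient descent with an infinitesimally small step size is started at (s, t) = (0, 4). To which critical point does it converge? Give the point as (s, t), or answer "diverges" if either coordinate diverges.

(2, 3)

L is separable, so gradient descent decouples: s follows -∂L/∂s, t follows -∂L/∂t.
∂L/∂s = -6(s - 4)(s - 2); at s=0 this is -48, so s increases.
∂L/∂t = 6(t - 3)(t + 2); at t=4 this is 36, so t decreases.
s converges to its nearest critical value 2 (a local min of the s-part); t converges to 3. The iterate converges to (2, 3).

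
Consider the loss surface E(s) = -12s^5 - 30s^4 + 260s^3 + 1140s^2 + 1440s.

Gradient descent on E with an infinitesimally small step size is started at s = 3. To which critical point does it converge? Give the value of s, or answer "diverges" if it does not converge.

-1

E'(s) = -60(s - 4)(s + 1)(s + 2)(s + 3), so E'(3) = 7200.
Gradient descent moves in the -E' direction, i.e. s is decreasing.
The nearest critical point in that direction is s = -1, where E'' = 600 > 0 (a local minimum). The iterate converges there.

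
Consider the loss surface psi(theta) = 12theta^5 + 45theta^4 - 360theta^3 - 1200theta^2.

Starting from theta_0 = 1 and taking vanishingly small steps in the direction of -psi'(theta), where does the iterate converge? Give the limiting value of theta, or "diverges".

4

psi'(theta) = 60theta(theta - 4)(theta + 2)(theta + 5), so psi'(1) = -3240.
Gradient descent moves in the -psi' direction, i.e. theta is increasing.
The nearest critical point in that direction is theta = 4, where psi'' = 12960 > 0 (a local minimum). The iterate converges there.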